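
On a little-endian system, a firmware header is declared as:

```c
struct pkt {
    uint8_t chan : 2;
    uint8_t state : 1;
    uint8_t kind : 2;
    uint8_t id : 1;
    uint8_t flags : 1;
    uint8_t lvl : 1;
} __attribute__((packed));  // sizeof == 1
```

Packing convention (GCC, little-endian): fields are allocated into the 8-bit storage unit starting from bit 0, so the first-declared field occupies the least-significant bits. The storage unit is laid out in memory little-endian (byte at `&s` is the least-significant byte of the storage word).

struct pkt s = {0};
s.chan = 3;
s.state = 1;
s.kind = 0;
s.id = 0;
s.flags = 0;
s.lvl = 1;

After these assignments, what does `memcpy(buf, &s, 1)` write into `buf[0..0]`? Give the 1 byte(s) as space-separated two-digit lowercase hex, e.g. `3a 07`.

chan:2 = 3 → 0x3 << 0 → word 0x03
state:1 = 1 → 0x1 << 2 → word 0x07
kind:2 = 0 → 0x0 << 3 → word 0x07
id:1 = 0 → 0x0 << 5 → word 0x07
flags:1 = 0 → 0x0 << 6 → word 0x07
lvl:1 = 1 → 0x1 << 7 → word 0x87
word = 0x87 → little-endian bytes:
  [0]=0x87

87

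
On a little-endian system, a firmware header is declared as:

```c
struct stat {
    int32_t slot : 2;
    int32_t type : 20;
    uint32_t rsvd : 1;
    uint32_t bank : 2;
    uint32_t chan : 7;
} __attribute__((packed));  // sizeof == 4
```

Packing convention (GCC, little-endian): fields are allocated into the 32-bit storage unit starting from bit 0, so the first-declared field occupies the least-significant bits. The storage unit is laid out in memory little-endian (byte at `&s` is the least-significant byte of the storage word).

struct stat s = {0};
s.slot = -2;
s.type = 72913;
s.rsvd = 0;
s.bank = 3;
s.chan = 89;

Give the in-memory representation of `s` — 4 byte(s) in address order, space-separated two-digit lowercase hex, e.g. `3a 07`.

[0+:2] slot=-2 & 0x3 = 0x2; word=0x00000002
[2+:20] type=72913 & 0xfffff = 0x11cd1; word=0x00047346
[22+:1] rsvd=0 & 0x1 = 0x0; word=0x00047346
[23+:2] bank=3 & 0x3 = 0x3; word=0x01847346
[25+:7] chan=89 & 0x7f = 0x59; word=0xb3847346
word = 0xb3847346 → little-endian bytes:
  [0]=0x46  [1]=0x73  [2]=0x84  [3]=0xb3

46 73 84 b3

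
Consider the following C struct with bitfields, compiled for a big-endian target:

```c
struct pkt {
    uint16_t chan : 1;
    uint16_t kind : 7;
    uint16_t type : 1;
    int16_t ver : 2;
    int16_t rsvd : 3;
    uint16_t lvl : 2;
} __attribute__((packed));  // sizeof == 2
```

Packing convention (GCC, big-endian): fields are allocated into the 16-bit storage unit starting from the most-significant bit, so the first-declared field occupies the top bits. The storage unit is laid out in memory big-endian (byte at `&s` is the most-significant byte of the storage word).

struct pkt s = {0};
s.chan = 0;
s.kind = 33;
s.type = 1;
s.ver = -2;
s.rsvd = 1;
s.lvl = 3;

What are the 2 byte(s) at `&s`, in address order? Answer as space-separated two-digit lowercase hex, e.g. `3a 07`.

chan:1 = 0 → 0x0 << 15 → word 0x0000
kind:7 = 33 → 0x21 << 8 → word 0x2100
type:1 = 1 → 0x1 << 7 → word 0x2180
ver:2 = -2 → 0x2 << 5 → word 0x21c0
rsvd:3 = 1 → 0x1 << 2 → word 0x21c4
lvl:2 = 3 → 0x3 << 0 → word 0x21c7
word = 0x21c7 → big-endian bytes:
  [0]=0x21  [1]=0xc7

21 c7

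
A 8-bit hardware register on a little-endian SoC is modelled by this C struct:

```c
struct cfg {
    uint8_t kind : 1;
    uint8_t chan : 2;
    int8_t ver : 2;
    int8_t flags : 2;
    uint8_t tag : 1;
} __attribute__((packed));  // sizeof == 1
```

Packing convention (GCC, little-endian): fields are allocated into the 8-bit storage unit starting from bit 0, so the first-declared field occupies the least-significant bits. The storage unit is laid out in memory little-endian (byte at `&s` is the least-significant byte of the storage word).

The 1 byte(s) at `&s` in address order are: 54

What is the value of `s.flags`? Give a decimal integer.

[0]=0x54 (little-endian) → word 0x54
kind [0+:1] = (word>>0) & 0x1 = 0
chan [1+:2] = (word>>1) & 0x3 = 2
ver [3+:2] = (word>>3) & 0x3 = 2
flags [5+:2] = (word>>5) & 0x3 = 2  ←
tag [7+:1] = (word>>7) & 0x1 = 0
flags signed 2b, MSB=1: 2 - 4 = -2

-2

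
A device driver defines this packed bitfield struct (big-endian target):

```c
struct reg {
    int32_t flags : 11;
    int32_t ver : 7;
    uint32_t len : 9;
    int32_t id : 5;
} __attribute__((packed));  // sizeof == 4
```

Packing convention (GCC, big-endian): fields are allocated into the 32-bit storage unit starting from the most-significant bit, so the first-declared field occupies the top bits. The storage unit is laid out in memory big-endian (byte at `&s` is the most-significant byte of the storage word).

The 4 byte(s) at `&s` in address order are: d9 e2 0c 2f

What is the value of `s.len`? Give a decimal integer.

[0]=0xd9 [1]=0xe2 [2]=0x0c [3]=0x2f (big-endian) → word 0xd9e20c2f
flags [21+:11] = (word>>21) & 0x7ff = 1743
ver [14+:7] = (word>>14) & 0x7f = 8
len [5+:9] = (word>>5) & 0x1ff = 97  ←
id [0+:5] = (word>>0) & 0x1f = 15

97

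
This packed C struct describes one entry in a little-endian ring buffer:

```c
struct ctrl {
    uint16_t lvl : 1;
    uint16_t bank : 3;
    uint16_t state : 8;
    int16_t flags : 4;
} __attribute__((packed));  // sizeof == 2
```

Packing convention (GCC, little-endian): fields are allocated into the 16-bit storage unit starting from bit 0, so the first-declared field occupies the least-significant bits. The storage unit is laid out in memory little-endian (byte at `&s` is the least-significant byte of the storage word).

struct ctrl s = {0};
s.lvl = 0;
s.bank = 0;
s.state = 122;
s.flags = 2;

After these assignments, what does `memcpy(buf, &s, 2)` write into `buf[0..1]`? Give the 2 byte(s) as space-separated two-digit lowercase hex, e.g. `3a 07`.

lvl (1b) val=0 bits=0x0 at bit 0: 0x0000
bank (3b) val=0 bits=0x0 at bit 1: 0x0000
state (8b) val=122 bits=0x7a at bit 4: 0x07a0
flags (4b) val=2 bits=0x2 at bit 12: 0x27a0
word = 0x27a0 → little-endian bytes:
  [0]=0xa0  [1]=0x27

a0 27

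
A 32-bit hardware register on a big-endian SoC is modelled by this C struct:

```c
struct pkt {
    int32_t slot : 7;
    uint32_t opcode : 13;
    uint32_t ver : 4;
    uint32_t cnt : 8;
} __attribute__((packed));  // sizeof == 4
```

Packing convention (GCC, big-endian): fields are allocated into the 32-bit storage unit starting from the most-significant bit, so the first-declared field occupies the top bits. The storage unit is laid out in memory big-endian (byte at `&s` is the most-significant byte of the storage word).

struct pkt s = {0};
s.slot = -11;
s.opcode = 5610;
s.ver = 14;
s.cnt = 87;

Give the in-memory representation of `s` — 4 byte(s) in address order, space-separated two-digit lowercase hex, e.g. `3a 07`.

slot:7 = -11 → 0x75 << 25 → word 0xea000000
opcode:13 = 5610 → 0x15ea << 12 → word 0xeb5ea000
ver:4 = 14 → 0xe << 8 → word 0xeb5eae00
cnt:8 = 87 → 0x57 << 0 → word 0xeb5eae57
word = 0xeb5eae57 → big-endian bytes:
  [0]=0xeb  [1]=0x5e  [2]=0xae  [3]=0x57

eb 5e ae 57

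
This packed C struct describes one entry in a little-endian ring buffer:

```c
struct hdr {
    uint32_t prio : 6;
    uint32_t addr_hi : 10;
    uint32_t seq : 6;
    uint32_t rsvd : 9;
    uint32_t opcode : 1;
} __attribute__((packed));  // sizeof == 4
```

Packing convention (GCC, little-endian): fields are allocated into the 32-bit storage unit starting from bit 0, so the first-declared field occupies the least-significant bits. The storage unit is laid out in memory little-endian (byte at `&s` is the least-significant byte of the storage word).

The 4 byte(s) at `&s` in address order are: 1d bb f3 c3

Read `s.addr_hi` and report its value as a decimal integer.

[0]=0x1d [1]=0xbb [2]=0xf3 [3]=0xc3 (little-endian) → word 0xc3f3bb1d
prio:6 @ bit 0 → (0xc3f3bb1d>>0)&0x3f = 0x1d
addr_hi:10 @ bit 6 → (0xc3f3bb1d>>6)&0x3ff = 0x2ec  ←
seq:6 @ bit 16 → (0xc3f3bb1d>>16)&0x3f = 0x33
rsvd:9 @ bit 22 → (0xc3f3bb1d>>22)&0x1ff = 0x10f
opcode:1 @ bit 31 → (0xc3f3bb1d>>31)&0x1 = 0x1

748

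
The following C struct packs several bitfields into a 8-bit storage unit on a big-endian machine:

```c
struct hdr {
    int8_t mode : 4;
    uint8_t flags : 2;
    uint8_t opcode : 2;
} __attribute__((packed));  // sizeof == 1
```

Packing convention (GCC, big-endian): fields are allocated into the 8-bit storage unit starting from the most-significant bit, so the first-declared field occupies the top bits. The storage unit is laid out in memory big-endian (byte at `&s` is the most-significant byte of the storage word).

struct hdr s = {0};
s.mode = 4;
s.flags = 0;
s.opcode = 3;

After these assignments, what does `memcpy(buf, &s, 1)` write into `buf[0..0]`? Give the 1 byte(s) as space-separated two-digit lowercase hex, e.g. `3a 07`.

mode (4b) val=4 bits=0x4 at bit 4: 0x40
flags (2b) val=0 bits=0x0 at bit 2: 0x40
opcode (2b) val=3 bits=0x3 at bit 0: 0x43
word = 0x43 → big-endian bytes:
  [0]=0x43

43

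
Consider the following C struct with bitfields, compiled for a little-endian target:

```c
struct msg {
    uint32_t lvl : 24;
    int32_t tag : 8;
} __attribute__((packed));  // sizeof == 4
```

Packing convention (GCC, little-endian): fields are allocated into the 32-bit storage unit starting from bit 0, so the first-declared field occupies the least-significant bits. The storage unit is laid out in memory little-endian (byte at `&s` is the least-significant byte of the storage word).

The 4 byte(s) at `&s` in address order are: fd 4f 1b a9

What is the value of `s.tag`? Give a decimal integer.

[0]=0xfd [1]=0x4f [2]=0x1b [3]=0xa9 (little-endian) → word 0xa91b4ffd
lvl [0+:24] = (word>>0) & 0xffffff = 1789949
tag [24+:8] = (word>>24) & 0xff = 169  ←
tag signed 8b, MSB=1: 169 - 256 = -87

-87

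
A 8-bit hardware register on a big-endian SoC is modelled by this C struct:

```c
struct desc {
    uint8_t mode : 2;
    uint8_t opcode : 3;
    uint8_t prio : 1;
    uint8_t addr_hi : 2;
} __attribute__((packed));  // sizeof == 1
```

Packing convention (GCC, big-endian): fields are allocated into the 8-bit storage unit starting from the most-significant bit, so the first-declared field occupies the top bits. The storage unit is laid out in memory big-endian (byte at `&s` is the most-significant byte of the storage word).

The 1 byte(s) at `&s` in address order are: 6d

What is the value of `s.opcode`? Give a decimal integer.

5

[0]=0x6d (big-endian) → word 0x6d
mode [6+:2] = (word>>6) & 0x3 = 1
opcode [3+:3] = (word>>3) & 0x7 = 5  ←
prio [2+:1] = (word>>2) & 0x1 = 1
addr_hi [0+:2] = (word>>0) & 0x3 = 1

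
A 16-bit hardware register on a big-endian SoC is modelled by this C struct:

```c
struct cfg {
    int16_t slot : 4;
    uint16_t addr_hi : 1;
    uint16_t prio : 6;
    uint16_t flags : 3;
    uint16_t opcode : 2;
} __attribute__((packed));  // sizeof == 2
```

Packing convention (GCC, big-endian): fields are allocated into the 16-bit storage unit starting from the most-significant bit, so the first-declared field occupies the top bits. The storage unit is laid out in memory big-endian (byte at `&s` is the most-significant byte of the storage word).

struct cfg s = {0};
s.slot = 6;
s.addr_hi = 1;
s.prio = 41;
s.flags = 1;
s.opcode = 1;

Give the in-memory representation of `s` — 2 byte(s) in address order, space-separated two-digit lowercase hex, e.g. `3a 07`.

6d 25

slot:4 = 6 → 0x6 << 12 → word 0x6000
addr_hi:1 = 1 → 0x1 << 11 → word 0x6800
prio:6 = 41 → 0x29 << 5 → word 0x6d20
flags:3 = 1 → 0x1 << 2 → word 0x6d24
opcode:2 = 1 → 0x1 << 0 → word 0x6d25
word = 0x6d25 → big-endian bytes:
  [0]=0x6d  [1]=0x25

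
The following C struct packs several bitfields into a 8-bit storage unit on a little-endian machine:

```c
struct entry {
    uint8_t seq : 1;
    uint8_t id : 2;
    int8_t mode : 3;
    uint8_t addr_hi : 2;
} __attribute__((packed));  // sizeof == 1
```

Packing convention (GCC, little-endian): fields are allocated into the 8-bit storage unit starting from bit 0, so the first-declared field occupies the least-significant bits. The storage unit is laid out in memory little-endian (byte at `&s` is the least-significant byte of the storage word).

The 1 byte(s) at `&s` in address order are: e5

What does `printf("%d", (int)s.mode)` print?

-4

[0]=0xe5 (little-endian) → word 0xe5
seq:1 @ bit 0 → (0xe5>>0)&0x1 = 0x1
id:2 @ bit 1 → (0xe5>>1)&0x3 = 0x2
mode:3 @ bit 3 → (0xe5>>3)&0x7 = 0x4  ←
addr_hi:2 @ bit 6 → (0xe5>>6)&0x3 = 0x3
mode signed 3b, MSB=1: 4 - 8 = -4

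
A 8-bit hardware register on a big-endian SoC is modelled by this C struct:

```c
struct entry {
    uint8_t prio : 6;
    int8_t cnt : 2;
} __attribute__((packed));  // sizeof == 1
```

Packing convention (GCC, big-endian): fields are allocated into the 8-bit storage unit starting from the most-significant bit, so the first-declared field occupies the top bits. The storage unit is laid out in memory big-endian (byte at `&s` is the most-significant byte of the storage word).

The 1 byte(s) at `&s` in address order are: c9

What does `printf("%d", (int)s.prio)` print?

[0]=0xc9 (big-endian) → word 0xc9
prio:6 @ bit 2 → (0xc9>>2)&0x3f = 0x32  ←
cnt:2 @ bit 0 → (0xc9>>0)&0x3 = 0x1

50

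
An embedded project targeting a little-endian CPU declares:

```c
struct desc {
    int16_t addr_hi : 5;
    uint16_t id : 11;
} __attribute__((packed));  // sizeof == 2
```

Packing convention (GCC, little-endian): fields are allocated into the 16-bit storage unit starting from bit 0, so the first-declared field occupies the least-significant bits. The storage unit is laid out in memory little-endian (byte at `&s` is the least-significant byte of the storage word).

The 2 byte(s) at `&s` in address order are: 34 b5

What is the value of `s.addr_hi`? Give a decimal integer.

[0]=0x34 [1]=0xb5 (little-endian) → word 0xb534
addr_hi [0+:5] = (word>>0) & 0x1f = 20  ←
id [5+:11] = (word>>5) & 0x7ff = 1449
addr_hi signed 5b, MSB=1: 20 - 32 = -12

-12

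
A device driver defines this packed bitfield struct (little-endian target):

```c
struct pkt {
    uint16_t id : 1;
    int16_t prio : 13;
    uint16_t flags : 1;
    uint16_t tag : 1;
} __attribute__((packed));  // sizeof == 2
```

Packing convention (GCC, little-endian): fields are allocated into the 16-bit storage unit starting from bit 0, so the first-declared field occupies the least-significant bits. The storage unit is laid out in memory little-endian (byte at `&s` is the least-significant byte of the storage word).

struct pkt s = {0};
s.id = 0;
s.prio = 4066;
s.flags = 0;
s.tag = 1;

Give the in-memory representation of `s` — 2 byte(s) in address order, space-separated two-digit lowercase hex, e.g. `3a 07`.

c4 9f

[0+:1] id=0 & 0x1 = 0x0; word=0x0000
[1+:13] prio=4066 & 0x1fff = 0xfe2; word=0x1fc4
[14+:1] flags=0 & 0x1 = 0x0; word=0x1fc4
[15+:1] tag=1 & 0x1 = 0x1; word=0x9fc4
word = 0x9fc4 → little-endian bytes:
  [0]=0xc4  [1]=0x9f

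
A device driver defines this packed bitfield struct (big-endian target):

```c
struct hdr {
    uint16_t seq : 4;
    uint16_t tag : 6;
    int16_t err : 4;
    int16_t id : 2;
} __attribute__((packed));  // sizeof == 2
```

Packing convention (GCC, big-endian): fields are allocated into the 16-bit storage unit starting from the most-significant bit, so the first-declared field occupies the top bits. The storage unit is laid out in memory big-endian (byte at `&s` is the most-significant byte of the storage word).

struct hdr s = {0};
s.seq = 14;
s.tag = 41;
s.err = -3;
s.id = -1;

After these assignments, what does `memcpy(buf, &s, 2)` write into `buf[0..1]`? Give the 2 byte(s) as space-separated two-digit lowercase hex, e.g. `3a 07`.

ea 77

[12+:4] seq=14 & 0xf = 0xe; word=0xe000
[6+:6] tag=41 & 0x3f = 0x29; word=0xea40
[2+:4] err=-3 & 0xf = 0xd; word=0xea74
[0+:2] id=-1 & 0x3 = 0x3; word=0xea77
word = 0xea77 → big-endian bytes:
  [0]=0xea  [1]=0x77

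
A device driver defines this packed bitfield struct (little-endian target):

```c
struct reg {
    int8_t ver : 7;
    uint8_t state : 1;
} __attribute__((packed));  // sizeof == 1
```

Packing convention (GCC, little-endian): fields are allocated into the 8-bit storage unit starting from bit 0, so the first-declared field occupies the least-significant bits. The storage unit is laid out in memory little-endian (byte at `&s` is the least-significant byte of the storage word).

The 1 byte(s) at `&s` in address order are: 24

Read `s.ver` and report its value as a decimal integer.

[0]=0x24 (little-endian) → word 0x24
ver:7 @ bit 0 → (0x24>>0)&0x7f = 0x24  ←
state:1 @ bit 7 → (0x24>>7)&0x1 = 0x0
ver signed 7b, MSB=0: value = 36

36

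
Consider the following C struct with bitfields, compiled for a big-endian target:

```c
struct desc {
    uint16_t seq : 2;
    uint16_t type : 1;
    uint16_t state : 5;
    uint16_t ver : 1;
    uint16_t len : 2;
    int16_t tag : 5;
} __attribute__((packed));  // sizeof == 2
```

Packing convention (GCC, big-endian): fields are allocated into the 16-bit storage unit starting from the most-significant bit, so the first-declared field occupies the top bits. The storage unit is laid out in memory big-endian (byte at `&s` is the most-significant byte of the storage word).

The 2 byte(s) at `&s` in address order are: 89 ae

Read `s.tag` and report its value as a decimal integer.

[0]=0x89 [1]=0xae (big-endian) → word 0x89ae
seq [14+:2] = (word>>14) & 0x3 = 2
type [13+:1] = (word>>13) & 0x1 = 0
state [8+:5] = (word>>8) & 0x1f = 9
ver [7+:1] = (word>>7) & 0x1 = 1
len [5+:2] = (word>>5) & 0x3 = 1
tag [0+:5] = (word>>0) & 0x1f = 14  ←
tag signed 5b, MSB=0: value = 14

14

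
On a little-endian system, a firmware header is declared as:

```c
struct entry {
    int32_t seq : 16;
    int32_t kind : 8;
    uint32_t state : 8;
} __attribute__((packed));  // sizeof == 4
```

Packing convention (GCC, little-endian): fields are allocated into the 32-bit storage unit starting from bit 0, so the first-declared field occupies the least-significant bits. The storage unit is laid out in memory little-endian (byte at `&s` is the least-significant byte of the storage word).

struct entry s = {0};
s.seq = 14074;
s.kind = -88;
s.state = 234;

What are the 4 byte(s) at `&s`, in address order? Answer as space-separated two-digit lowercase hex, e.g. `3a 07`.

seq:16 = 14074 → 0x36fa << 0 → word 0x000036fa
kind:8 = -88 → 0xa8 << 16 → word 0x00a836fa
state:8 = 234 → 0xea << 24 → word 0xeaa836fa
word = 0xeaa836fa → little-endian bytes:
  [0]=0xfa  [1]=0x36  [2]=0xa8  [3]=0xea

fa 36 a8 ea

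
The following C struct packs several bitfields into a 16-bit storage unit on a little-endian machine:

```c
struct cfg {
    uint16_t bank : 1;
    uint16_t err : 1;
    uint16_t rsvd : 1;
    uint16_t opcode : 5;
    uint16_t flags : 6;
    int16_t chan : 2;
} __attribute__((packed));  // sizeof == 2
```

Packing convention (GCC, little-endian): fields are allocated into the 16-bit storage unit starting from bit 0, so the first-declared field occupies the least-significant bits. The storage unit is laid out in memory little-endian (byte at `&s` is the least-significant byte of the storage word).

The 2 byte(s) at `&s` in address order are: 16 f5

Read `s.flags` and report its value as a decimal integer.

[0]=0x16 [1]=0xf5 (little-endian) → word 0xf516
bank:1 @ bit 0 → (0xf516>>0)&0x1 = 0x0
err:1 @ bit 1 → (0xf516>>1)&0x1 = 0x1
rsvd:1 @ bit 2 → (0xf516>>2)&0x1 = 0x1
opcode:5 @ bit 3 → (0xf516>>3)&0x1f = 0x2
flags:6 @ bit 8 → (0xf516>>8)&0x3f = 0x35  ←
chan:2 @ bit 14 → (0xf516>>14)&0x3 = 0x3

53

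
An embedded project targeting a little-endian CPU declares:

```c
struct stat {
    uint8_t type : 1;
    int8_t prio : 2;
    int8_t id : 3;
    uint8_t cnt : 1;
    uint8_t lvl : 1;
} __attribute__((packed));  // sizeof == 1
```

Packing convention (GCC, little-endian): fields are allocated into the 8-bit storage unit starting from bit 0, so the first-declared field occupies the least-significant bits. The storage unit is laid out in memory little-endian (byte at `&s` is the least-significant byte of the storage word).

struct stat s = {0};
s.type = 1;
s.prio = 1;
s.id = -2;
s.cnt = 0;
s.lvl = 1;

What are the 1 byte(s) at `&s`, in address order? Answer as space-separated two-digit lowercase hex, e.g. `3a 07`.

b3

type:1 = 1 → 0x1 << 0 → word 0x01
prio:2 = 1 → 0x1 << 1 → word 0x03
id:3 = -2 → 0x6 << 3 → word 0x33
cnt:1 = 0 → 0x0 << 6 → word 0x33
lvl:1 = 1 → 0x1 << 7 → word 0xb3
word = 0xb3 → little-endian bytes:
  [0]=0xb3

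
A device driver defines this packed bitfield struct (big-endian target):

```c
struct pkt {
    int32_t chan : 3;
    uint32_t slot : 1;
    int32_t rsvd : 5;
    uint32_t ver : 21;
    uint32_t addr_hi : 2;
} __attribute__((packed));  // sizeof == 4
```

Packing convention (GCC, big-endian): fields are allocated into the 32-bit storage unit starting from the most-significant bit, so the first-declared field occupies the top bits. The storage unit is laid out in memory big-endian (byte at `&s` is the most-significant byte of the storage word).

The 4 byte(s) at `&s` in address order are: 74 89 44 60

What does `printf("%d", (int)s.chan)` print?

[0]=0x74 [1]=0x89 [2]=0x44 [3]=0x60 (big-endian) → word 0x74894460
chan:3 @ bit 29 → (0x74894460>>29)&0x7 = 0x3  ←
slot:1 @ bit 28 → (0x74894460>>28)&0x1 = 0x1
rsvd:5 @ bit 23 → (0x74894460>>23)&0x1f = 0x9
ver:21 @ bit 2 → (0x74894460>>2)&0x1fffff = 0x25118
addr_hi:2 @ bit 0 → (0x74894460>>0)&0x3 = 0x0
chan signed 3b, MSB=0: value = 3

3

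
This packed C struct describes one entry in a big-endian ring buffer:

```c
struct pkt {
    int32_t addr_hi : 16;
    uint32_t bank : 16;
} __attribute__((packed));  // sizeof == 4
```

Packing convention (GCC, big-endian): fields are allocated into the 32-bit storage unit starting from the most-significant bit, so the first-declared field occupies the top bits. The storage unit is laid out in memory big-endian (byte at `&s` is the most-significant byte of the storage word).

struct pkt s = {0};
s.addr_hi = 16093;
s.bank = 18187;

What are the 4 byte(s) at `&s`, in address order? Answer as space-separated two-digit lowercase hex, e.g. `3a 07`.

3e dd 47 0b

[16+:16] addr_hi=16093 & 0xffff = 0x3edd; word=0x3edd0000
[0+:16] bank=18187 & 0xffff = 0x470b; word=0x3edd470b
word = 0x3edd470b → big-endian bytes:
  [0]=0x3e  [1]=0xdd  [2]=0x47  [3]=0x0b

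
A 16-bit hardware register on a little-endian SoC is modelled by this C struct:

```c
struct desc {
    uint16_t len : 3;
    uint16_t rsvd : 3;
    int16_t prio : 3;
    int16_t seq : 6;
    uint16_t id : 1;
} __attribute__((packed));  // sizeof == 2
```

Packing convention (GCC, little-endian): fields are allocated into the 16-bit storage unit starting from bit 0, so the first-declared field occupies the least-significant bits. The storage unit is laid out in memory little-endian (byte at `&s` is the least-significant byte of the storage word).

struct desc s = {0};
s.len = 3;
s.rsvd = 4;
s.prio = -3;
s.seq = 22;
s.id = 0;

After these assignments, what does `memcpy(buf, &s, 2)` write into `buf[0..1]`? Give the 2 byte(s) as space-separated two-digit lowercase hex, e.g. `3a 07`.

len (3b) val=3 bits=0x3 at bit 0: 0x0003
rsvd (3b) val=4 bits=0x4 at bit 3: 0x0023
prio (3b) val=-3 bits=0x5 at bit 6: 0x0163
seq (6b) val=22 bits=0x16 at bit 9: 0x2d63
id (1b) val=0 bits=0x0 at bit 15: 0x2d63
word = 0x2d63 → little-endian bytes:
  [0]=0x63  [1]=0x2d

63 2d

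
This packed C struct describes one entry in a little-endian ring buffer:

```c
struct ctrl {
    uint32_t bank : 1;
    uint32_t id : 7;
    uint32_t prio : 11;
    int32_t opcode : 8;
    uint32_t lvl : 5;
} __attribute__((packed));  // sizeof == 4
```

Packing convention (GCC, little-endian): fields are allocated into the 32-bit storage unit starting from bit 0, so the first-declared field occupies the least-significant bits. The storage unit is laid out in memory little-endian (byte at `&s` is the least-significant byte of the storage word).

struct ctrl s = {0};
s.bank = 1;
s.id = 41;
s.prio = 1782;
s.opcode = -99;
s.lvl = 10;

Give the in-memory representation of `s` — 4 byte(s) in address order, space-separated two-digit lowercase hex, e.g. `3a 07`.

bank:1 = 1 → 0x1 << 0 → word 0x00000001
id:7 = 41 → 0x29 << 1 → word 0x00000053
prio:11 = 1782 → 0x6f6 << 8 → word 0x0006f653
opcode:8 = -99 → 0x9d << 19 → word 0x04eef653
lvl:5 = 10 → 0xa << 27 → word 0x54eef653
word = 0x54eef653 → little-endian bytes:
  [0]=0x53  [1]=0xf6  [2]=0xee  [3]=0x54

53 f6 ee 54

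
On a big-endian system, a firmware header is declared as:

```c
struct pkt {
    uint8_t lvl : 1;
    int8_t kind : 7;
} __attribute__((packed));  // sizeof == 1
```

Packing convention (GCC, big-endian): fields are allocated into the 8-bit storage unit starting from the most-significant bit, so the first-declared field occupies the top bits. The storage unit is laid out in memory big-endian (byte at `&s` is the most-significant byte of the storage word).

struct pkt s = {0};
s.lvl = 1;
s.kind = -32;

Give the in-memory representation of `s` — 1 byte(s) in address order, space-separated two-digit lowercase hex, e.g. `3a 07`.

e0

lvl:1 = 1 → 0x1 << 7 → word 0x80
kind:7 = -32 → 0x60 << 0 → word 0xe0
word = 0xe0 → big-endian bytes:
  [0]=0xe0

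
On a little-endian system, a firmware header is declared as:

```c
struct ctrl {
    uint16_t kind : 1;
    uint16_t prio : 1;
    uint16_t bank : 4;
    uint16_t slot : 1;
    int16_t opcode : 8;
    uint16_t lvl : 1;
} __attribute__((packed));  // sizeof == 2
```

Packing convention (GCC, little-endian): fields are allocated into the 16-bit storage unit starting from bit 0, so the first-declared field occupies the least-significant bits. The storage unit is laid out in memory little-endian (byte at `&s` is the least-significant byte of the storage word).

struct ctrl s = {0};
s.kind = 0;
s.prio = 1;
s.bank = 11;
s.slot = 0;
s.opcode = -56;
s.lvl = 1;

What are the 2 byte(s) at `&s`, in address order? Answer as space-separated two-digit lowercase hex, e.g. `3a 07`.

2e e4

kind (1b) val=0 bits=0x0 at bit 0: 0x0000
prio (1b) val=1 bits=0x1 at bit 1: 0x0002
bank (4b) val=11 bits=0xb at bit 2: 0x002e
slot (1b) val=0 bits=0x0 at bit 6: 0x002e
opcode (8b) val=-56 bits=0xc8 at bit 7: 0x642e
lvl (1b) val=1 bits=0x1 at bit 15: 0xe42e
word = 0xe42e → little-endian bytes:
  [0]=0x2e  [1]=0xe4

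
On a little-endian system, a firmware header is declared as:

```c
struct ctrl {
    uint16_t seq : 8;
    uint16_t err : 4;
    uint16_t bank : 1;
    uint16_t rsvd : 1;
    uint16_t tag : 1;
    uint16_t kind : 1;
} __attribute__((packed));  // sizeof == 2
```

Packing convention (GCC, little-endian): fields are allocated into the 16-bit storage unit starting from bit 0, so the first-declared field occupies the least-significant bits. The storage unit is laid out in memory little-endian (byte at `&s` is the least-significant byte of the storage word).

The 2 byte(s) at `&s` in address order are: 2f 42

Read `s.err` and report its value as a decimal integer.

2

[0]=0x2f [1]=0x42 (little-endian) → word 0x422f
seq [0+:8] = (word>>0) & 0xff = 47
err [8+:4] = (word>>8) & 0xf = 2  ←
bank [12+:1] = (word>>12) & 0x1 = 0
rsvd [13+:1] = (word>>13) & 0x1 = 0
tag [14+:1] = (word>>14) & 0x1 = 1
kind [15+:1] = (word>>15) & 0x1 = 0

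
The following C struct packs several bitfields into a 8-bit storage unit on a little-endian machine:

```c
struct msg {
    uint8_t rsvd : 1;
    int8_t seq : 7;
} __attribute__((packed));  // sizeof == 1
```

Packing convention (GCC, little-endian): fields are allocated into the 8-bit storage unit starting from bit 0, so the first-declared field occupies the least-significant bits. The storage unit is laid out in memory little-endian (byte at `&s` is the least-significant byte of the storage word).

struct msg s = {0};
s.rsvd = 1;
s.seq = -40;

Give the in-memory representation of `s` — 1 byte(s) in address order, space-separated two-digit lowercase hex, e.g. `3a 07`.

rsvd (1b) val=1 bits=0x1 at bit 0: 0x01
seq (7b) val=-40 bits=0x58 at bit 1: 0xb1
word = 0xb1 → little-endian bytes:
  [0]=0xb1

b1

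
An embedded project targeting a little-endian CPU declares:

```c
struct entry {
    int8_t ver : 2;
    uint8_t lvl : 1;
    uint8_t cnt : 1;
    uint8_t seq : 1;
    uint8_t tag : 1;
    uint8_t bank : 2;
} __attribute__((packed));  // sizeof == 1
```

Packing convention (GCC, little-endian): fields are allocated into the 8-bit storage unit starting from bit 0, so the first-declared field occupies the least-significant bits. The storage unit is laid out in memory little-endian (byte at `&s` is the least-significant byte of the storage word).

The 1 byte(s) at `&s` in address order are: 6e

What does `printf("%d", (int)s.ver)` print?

[0]=0x6e (little-endian) → word 0x6e
ver:2 @ bit 0 → (0x6e>>0)&0x3 = 0x2  ←
lvl:1 @ bit 2 → (0x6e>>2)&0x1 = 0x1
cnt:1 @ bit 3 → (0x6e>>3)&0x1 = 0x1
seq:1 @ bit 4 → (0x6e>>4)&0x1 = 0x0
tag:1 @ bit 5 → (0x6e>>5)&0x1 = 0x1
bank:2 @ bit 6 → (0x6e>>6)&0x3 = 0x1
ver signed 2b, MSB=1: 2 - 4 = -2

-2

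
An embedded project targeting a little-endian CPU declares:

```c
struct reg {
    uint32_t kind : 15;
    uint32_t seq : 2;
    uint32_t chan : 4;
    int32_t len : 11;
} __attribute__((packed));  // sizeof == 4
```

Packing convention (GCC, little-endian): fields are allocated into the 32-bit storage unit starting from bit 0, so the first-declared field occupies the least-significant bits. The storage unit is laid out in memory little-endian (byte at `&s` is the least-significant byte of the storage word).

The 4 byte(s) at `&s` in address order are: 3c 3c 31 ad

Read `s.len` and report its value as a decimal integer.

-663

[0]=0x3c [1]=0x3c [2]=0x31 [3]=0xad (little-endian) → word 0xad313c3c
kind:15 @ bit 0 → (0xad313c3c>>0)&0x7fff = 0x3c3c
seq:2 @ bit 15 → (0xad313c3c>>15)&0x3 = 0x2
chan:4 @ bit 17 → (0xad313c3c>>17)&0xf = 0x8
len:11 @ bit 21 → (0xad313c3c>>21)&0x7ff = 0x569  ←
len signed 11b, MSB=1: 1385 - 2048 = -663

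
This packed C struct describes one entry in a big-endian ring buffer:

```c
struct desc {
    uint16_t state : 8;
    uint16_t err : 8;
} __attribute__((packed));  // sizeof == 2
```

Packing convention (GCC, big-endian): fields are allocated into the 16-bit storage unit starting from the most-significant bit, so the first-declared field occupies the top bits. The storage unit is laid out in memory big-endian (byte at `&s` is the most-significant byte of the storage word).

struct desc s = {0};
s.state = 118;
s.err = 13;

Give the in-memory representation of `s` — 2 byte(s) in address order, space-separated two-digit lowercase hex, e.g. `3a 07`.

state:8 = 118 → 0x76 << 8 → word 0x7600
err:8 = 13 → 0xd << 0 → word 0x760d
word = 0x760d → big-endian bytes:
  [0]=0x76  [1]=0x0d

76 0d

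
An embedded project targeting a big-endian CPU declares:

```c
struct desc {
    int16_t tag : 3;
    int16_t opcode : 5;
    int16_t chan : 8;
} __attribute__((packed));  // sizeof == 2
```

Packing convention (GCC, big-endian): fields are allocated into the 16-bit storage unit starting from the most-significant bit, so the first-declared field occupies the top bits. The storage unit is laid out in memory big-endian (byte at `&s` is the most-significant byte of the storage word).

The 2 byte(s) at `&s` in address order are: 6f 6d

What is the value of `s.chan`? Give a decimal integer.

[0]=0x6f [1]=0x6d (big-endian) → word 0x6f6d
tag:3 @ bit 13 → (0x6f6d>>13)&0x7 = 0x3
opcode:5 @ bit 8 → (0x6f6d>>8)&0x1f = 0xf
chan:8 @ bit 0 → (0x6f6d>>0)&0xff = 0x6d  ←
chan signed 8b, MSB=0: value = 109

109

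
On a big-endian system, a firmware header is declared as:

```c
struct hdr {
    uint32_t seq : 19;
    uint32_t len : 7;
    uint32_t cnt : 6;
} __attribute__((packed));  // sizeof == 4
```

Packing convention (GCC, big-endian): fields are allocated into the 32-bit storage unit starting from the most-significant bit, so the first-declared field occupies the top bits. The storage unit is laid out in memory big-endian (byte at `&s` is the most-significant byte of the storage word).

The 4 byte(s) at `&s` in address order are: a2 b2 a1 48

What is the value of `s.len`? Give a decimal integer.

[0]=0xa2 [1]=0xb2 [2]=0xa1 [3]=0x48 (big-endian) → word 0xa2b2a148
seq:19 @ bit 13 → (0xa2b2a148>>13)&0x7ffff = 0x51595
len:7 @ bit 6 → (0xa2b2a148>>6)&0x7f = 0x5  ←
cnt:6 @ bit 0 → (0xa2b2a148>>0)&0x3f = 0x8

5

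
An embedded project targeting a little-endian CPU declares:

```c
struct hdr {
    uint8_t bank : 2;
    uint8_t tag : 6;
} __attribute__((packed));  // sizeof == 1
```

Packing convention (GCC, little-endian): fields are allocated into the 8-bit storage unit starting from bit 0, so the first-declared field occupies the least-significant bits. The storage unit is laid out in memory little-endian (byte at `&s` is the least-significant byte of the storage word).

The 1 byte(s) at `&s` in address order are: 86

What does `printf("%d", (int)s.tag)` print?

[0]=0x86 (little-endian) → word 0x86
bank [0+:2] = (word>>0) & 0x3 = 2
tag [2+:6] = (word>>2) & 0x3f = 33  ←

33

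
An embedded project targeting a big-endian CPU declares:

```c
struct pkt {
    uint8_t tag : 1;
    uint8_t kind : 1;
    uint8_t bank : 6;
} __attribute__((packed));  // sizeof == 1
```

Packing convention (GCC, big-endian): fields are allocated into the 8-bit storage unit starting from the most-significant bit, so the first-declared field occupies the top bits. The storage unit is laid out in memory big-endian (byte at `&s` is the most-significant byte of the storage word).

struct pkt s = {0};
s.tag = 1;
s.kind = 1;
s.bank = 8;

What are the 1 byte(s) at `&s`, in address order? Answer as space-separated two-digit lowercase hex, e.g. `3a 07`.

[7+:1] tag=1 & 0x1 = 0x1; word=0x80
[6+:1] kind=1 & 0x1 = 0x1; word=0xc0
[0+:6] bank=8 & 0x3f = 0x8; word=0xc8
word = 0xc8 → big-endian bytes:
  [0]=0xc8

c8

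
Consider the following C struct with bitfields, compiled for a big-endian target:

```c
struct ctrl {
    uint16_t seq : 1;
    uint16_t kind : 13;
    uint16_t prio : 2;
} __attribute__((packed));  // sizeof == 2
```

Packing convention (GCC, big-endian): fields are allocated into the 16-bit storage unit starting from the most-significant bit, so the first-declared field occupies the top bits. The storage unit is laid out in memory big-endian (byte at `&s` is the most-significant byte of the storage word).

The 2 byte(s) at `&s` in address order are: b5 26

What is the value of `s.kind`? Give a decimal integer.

[0]=0xb5 [1]=0x26 (big-endian) → word 0xb526
seq [15+:1] = (word>>15) & 0x1 = 1
kind [2+:13] = (word>>2) & 0x1fff = 3401  ←
prio [0+:2] = (word>>0) & 0x3 = 2

3401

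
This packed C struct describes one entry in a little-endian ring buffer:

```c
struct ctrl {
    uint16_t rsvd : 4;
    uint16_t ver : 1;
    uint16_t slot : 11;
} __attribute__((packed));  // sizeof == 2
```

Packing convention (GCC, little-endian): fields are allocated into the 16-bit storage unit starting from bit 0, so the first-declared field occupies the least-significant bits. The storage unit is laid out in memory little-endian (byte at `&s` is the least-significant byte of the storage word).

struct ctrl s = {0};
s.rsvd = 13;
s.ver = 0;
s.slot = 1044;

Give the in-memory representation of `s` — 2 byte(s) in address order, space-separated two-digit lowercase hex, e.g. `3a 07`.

8d 82

rsvd:4 = 13 → 0xd << 0 → word 0x000d
ver:1 = 0 → 0x0 << 4 → word 0x000d
slot:11 = 1044 → 0x414 << 5 → word 0x828d
word = 0x828d → little-endian bytes:
  [0]=0x8d  [1]=0x82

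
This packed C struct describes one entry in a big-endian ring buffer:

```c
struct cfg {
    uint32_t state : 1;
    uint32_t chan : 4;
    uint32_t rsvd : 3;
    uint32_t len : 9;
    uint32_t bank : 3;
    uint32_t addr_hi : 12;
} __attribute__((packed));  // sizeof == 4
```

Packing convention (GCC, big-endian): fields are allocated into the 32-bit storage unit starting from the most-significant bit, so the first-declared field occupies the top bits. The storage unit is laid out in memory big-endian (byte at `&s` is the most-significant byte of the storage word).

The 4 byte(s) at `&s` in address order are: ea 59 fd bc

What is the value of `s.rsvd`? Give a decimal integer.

2

[0]=0xea [1]=0x59 [2]=0xfd [3]=0xbc (big-endian) → word 0xea59fdbc
state:1 @ bit 31 → (0xea59fdbc>>31)&0x1 = 0x1
chan:4 @ bit 27 → (0xea59fdbc>>27)&0xf = 0xd
rsvd:3 @ bit 24 → (0xea59fdbc>>24)&0x7 = 0x2  ←
len:9 @ bit 15 → (0xea59fdbc>>15)&0x1ff = 0xb3
bank:3 @ bit 12 → (0xea59fdbc>>12)&0x7 = 0x7
addr_hi:12 @ bit 0 → (0xea59fdbc>>0)&0xfff = 0xdbc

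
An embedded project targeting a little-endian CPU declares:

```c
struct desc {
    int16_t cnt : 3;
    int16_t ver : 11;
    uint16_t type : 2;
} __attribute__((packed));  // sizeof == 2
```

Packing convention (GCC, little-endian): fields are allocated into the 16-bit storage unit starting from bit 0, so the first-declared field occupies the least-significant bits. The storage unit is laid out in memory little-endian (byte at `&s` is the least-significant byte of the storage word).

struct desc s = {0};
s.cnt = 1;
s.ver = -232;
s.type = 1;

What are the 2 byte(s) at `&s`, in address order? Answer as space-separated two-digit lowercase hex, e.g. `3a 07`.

c1 78

[0+:3] cnt=1 & 0x7 = 0x1; word=0x0001
[3+:11] ver=-232 & 0x7ff = 0x718; word=0x38c1
[14+:2] type=1 & 0x3 = 0x1; word=0x78c1
word = 0x78c1 → little-endian bytes:
  [0]=0xc1  [1]=0x78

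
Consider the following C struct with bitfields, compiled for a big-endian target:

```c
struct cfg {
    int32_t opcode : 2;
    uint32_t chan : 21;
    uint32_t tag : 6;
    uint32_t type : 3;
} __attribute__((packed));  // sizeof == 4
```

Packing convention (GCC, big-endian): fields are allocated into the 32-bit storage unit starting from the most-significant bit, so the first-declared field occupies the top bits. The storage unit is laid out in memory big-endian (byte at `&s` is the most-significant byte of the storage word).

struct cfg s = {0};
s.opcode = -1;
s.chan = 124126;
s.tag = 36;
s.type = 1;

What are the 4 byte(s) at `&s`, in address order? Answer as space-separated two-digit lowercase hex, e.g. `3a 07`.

[30+:2] opcode=-1 & 0x3 = 0x3; word=0xc0000000
[9+:21] chan=124126 & 0x1fffff = 0x1e4de; word=0xc3c9bc00
[3+:6] tag=36 & 0x3f = 0x24; word=0xc3c9bd20
[0+:3] type=1 & 0x7 = 0x1; word=0xc3c9bd21
word = 0xc3c9bd21 → big-endian bytes:
  [0]=0xc3  [1]=0xc9  [2]=0xbd  [3]=0x21

c3 c9 bd 21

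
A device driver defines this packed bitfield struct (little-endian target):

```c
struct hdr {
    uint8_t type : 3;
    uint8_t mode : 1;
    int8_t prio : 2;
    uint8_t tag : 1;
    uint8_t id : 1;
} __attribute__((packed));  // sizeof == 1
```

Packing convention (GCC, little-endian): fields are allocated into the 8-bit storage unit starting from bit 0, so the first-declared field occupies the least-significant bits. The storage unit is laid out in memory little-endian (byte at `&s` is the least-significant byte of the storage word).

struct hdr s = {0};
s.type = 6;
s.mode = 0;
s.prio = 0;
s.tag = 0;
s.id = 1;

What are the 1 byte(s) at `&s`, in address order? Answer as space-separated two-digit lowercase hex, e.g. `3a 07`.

type (3b) val=6 bits=0x6 at bit 0: 0x06
mode (1b) val=0 bits=0x0 at bit 3: 0x06
prio (2b) val=0 bits=0x0 at bit 4: 0x06
tag (1b) val=0 bits=0x0 at bit 6: 0x06
id (1b) val=1 bits=0x1 at bit 7: 0x86
word = 0x86 → little-endian bytes:
  [0]=0x86

86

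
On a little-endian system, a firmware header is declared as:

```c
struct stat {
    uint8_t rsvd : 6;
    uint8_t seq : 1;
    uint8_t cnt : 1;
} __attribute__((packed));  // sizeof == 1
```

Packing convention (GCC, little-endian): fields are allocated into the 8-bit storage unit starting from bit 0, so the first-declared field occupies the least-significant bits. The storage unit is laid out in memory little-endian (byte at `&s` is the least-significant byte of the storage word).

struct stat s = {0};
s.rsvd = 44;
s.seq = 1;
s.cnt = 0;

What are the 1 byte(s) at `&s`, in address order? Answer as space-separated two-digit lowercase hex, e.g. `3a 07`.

[0+:6] rsvd=44 & 0x3f = 0x2c; word=0x2c
[6+:1] seq=1 & 0x1 = 0x1; word=0x6c
[7+:1] cnt=0 & 0x1 = 0x0; word=0x6c
word = 0x6c → little-endian bytes:
  [0]=0x6c

6c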